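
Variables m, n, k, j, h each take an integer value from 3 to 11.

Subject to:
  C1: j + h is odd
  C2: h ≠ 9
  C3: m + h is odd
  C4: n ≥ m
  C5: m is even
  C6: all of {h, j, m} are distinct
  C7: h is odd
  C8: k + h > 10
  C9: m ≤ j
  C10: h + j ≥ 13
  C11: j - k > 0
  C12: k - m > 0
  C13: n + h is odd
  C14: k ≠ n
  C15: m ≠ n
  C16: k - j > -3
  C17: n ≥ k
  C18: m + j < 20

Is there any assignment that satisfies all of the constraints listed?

Try m = 8, n = 10, k = 9, j = 10, h = 3.
Check constraint 8: k + h = 12; constraint 10: h + j = 13. The remaining constraints are straightforward to verify.

Satisfiable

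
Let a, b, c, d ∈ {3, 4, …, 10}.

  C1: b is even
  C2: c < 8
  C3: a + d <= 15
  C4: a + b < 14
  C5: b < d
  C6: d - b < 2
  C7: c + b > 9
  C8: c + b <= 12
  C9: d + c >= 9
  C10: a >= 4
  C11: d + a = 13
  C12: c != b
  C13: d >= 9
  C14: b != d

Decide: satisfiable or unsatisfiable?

Satisfiable

One satisfying assignment is a = 4, b = 8, c = 3, d = 9.
For the less obvious constraints — constraint 3: a + d = 13; constraint 4: a + b = 12 — and the others hold by inspection.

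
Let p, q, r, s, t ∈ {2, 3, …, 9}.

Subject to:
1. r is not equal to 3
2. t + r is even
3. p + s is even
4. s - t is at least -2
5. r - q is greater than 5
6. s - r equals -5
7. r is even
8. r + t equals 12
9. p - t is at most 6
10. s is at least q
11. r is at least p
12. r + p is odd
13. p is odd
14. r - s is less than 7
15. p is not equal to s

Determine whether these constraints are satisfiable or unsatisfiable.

Satisfiable

Try p = 7, q = 2, r = 8, s = 3, t = 4.
Check constraint 4: s - t = -1; constraint 5: r - q = 6; constraint 6: s - r = -5. The remaining constraints are straightforward to verify.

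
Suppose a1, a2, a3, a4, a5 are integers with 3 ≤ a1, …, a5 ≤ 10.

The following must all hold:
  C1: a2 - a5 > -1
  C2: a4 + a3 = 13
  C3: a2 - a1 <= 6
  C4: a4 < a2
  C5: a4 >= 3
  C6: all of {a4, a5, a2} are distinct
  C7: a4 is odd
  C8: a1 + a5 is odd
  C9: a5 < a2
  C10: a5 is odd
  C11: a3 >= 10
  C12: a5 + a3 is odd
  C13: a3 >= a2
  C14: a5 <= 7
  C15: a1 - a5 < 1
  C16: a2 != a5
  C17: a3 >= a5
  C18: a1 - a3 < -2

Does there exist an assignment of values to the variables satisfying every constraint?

Try a1 = 6, a2 = 9, a3 = 10, a4 = 3, a5 = 7.
Check constraint 1: a2 - a5 = 2; constraint 2: a4 + a3 = 13. The remaining constraints are straightforward to verify.

Satisfiable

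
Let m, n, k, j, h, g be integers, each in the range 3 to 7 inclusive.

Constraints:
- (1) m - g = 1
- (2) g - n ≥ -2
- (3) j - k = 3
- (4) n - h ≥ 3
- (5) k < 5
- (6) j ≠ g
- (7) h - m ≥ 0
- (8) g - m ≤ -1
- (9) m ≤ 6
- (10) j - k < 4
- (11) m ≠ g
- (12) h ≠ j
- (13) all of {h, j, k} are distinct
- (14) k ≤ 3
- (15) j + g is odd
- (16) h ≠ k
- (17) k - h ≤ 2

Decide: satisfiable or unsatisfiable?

Unsatisfiable

Constraints 2, 4, 7, and 8 give h − m ≥ 0, m − g ≥ 1, g − n ≥ -2, n − h ≥ 3.
Adding all 4 inequalities: the left sides telescope to 0, and the right sides sum to 0 + 1 + (-2) + 3 = 2. So 0 ≥ 2, which is false.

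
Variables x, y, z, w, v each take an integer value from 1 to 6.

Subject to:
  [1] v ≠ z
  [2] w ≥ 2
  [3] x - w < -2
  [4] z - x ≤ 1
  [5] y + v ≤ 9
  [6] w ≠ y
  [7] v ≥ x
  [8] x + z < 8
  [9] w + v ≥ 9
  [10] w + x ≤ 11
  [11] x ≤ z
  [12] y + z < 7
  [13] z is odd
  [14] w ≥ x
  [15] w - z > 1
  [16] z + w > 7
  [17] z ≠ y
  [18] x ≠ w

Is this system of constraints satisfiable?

Satisfiable

One satisfying assignment is x = 3, y = 1, z = 3, w = 6, v = 6.
For the less obvious constraints — constraint 3: x - w = -3; constraint 4: z - x = 0 — and the others hold by inspection.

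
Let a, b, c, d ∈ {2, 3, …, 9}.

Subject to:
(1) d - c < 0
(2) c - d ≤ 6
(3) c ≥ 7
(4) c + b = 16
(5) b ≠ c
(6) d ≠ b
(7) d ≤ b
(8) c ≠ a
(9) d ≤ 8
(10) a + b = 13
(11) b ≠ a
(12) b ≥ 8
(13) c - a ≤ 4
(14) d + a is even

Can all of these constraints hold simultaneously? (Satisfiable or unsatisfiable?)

Take a = 4, b = 9, c = 7, d = 4. Then constraint 1: d - c = -3; constraint 2: c - d = 3, and every other listed constraint is also met.

Satisfiable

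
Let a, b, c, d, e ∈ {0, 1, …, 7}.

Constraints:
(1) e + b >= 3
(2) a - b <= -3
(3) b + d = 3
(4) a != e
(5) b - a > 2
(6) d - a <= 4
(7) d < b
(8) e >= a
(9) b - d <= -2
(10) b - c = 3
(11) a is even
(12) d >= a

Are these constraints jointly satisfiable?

Constraints 2, 6, and 9 give a − d ≥ -4, d − b ≥ 2, b − a ≥ 3.
Adding all 3 inequalities: the left sides telescope to 0, and the right sides sum to (-4) + 2 + 3 = 1. So 0 ≥ 1, which is false.

Unsatisfiable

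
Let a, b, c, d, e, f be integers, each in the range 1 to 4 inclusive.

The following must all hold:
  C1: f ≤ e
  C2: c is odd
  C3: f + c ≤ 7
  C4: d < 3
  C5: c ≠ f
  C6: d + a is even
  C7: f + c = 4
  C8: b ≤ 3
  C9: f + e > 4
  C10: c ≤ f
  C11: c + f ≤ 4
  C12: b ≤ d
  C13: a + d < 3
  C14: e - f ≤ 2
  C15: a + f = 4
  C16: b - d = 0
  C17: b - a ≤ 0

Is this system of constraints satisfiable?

Take a = 1, b = 1, c = 1, d = 1, e = 3, f = 3. Then constraint 3: f + c = 4; constraint 7: f + c = 4, and every other listed constraint is also met.

Satisfiable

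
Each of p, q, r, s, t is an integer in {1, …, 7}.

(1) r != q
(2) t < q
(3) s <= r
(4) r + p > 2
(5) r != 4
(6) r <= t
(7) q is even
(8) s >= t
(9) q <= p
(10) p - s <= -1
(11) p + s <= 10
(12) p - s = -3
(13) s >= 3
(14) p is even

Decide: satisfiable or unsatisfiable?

Constraints 2, 3, 6, 9, and 10 give r ≤ t, t < q, q ≤ p, p < s, s ≤ r. Chaining: r ≤ t < q ≤ p < s ≤ r, which forces r < r — impossible.

Unsatisfiable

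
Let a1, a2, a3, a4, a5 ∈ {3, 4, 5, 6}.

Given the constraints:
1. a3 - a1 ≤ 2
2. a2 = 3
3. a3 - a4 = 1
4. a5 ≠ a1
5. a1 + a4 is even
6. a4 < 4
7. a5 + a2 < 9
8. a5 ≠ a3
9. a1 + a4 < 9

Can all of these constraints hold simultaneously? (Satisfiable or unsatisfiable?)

Satisfiable

Try a1 = 5, a2 = 3, a3 = 4, a4 = 3, a5 = 3.
Check constraint 1: a3 - a1 = -1; constraint 3: a3 - a4 = 1; constraint 7: a5 + a2 = 6. The remaining constraints are straightforward to verify.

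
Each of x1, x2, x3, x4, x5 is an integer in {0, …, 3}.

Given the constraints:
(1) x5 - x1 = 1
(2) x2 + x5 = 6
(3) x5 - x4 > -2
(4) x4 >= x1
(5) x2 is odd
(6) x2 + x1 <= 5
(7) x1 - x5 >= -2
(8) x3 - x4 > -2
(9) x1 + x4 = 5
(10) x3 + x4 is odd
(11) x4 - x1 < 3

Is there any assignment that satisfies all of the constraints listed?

Satisfiable

Try x1 = 2, x2 = 3, x3 = 2, x4 = 3, x5 = 3.
Check constraint 1: x5 - x1 = 1; constraint 2: x2 + x5 = 6; constraint 3: x5 - x4 = 0. The remaining constraints are straightforward to verify.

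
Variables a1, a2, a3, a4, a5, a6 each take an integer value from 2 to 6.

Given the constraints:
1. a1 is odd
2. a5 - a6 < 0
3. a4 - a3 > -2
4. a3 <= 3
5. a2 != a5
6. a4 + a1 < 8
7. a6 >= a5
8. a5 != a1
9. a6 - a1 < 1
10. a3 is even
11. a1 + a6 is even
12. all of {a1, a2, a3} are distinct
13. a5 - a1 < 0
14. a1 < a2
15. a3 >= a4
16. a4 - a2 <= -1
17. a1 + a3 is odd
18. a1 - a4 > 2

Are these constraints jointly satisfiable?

Satisfiable

Take a1 = 5, a2 = 6, a3 = 2, a4 = 2, a5 = 4, a6 = 5. Then constraint 2: a5 - a6 = -1; constraint 3: a4 - a3 = 0; constraint 6: a4 + a1 = 7, and every other listed constraint is also met.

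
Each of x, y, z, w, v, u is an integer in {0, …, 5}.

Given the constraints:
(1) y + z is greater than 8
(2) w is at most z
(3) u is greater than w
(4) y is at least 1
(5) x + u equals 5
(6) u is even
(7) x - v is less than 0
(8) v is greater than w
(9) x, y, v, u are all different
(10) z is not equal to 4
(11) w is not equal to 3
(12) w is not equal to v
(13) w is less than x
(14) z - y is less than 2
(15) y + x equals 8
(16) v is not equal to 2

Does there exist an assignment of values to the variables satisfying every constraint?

Setting (x, y, z, w, v, u) = (3, 5, 5, 0, 4, 2) satisfies everything: constraint 1: y + z = 10; constraint 5: x + u = 5; constraint 7: x - v = -1, and the others follow.

Satisfiable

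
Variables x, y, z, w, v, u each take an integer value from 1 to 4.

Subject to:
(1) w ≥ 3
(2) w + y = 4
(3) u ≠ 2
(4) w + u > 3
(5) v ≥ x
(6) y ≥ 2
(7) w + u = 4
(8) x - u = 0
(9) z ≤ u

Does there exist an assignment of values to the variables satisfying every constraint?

Unsatisfiable

From constraint 1: w ≥ 3. From constraint 6: y ≥ 2. Hence w + y ≥ 5. But constraint 2 requires w + y = 4, and 4 < 5. Contradiction.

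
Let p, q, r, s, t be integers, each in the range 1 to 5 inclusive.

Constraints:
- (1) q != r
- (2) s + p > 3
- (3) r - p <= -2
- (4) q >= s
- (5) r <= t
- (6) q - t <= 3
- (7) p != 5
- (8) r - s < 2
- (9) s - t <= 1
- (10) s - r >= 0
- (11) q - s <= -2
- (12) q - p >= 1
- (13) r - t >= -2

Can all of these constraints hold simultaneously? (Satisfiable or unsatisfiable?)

Unsatisfiable

Constraints 3, 9, 11, 12, and 13 give q − p ≥ 1, p − r ≥ 2, r − t ≥ -2, t − s ≥ -1, s − q ≥ 2.
Adding all 5 inequalities: the left sides telescope to 0, and the right sides sum to 1 + 2 + (-2) + (-1) + 2 = 2. So 0 ≥ 2, which is false.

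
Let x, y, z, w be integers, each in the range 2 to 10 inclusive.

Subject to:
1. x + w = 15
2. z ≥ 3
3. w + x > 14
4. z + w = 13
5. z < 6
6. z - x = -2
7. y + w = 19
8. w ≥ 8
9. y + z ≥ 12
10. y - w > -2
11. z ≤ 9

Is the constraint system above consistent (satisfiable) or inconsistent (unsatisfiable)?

Satisfiable

One satisfying assignment is x = 6, y = 10, z = 4, w = 9.
For the less obvious constraints — constraint 1: x + w = 15; constraint 3: w + x = 15; constraint 4: z + w = 13 — and the others hold by inspection.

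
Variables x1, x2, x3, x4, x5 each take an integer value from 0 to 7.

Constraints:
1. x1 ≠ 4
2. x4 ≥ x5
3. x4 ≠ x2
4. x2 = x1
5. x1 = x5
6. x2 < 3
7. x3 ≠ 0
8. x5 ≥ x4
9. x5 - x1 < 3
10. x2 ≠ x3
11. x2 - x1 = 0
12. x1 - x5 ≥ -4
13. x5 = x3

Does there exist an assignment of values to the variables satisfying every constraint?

From constraints 4, 5, and 13, x2 = x1 = x5 = x3, so x2 = x3. But constraint 10 says x2 ≠ x3. Contradiction.

Unsatisfiable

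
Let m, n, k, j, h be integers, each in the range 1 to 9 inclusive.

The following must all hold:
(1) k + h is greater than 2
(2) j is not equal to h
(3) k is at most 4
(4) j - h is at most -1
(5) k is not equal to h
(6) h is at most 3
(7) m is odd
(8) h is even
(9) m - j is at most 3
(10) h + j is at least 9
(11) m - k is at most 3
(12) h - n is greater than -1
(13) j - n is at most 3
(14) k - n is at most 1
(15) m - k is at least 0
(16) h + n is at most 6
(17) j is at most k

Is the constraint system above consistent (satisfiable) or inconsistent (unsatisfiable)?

From constraint 6: h ≤ 3. From constraints 3 and 17: j ≤ k ≤ 4. Hence h + j ≤ 7. But constraint 10 requires h + j ≥ 9, and 9 > 7. Contradiction.

Unsatisfiable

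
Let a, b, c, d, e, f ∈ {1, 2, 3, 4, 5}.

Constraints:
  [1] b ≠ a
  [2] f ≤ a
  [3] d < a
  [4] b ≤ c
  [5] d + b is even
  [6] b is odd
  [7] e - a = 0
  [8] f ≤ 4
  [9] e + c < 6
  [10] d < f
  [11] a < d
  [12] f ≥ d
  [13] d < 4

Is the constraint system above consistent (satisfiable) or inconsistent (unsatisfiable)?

Constraints 2, 10, and 11 give a < d, d < f, f ≤ a. Chaining: a < d < f ≤ a, which forces a < a — impossible.

Unsatisfiable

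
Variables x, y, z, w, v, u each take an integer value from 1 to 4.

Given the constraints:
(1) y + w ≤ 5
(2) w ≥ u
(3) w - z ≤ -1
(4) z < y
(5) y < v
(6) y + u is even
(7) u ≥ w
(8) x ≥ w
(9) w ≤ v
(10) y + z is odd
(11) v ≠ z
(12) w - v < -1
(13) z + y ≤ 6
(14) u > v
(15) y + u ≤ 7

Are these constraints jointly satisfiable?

Unsatisfiable

Constraints 2, 3, 4, 5, and 14 give v < u, u ≤ w, w < z, z < y, y < v. Chaining: v < u ≤ w < z < y < v, which forces v < v — impossible.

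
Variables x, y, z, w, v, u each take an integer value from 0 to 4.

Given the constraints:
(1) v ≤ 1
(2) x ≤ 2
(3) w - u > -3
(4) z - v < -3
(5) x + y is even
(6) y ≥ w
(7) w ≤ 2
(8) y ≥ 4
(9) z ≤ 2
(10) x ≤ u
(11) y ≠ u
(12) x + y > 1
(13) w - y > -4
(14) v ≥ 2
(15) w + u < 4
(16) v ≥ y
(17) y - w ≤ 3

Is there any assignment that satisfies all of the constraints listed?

Unsatisfiable

From constraint 8: y ≥ 4. From constraints 1 and 16: y ≤ v and v ≤ 1, so y ≤ 1. But 1 < 4, so no value of y works.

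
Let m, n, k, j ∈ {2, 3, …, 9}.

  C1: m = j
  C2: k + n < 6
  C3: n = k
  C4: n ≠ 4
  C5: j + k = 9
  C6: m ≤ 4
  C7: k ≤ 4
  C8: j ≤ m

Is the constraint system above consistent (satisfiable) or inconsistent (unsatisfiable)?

From constraints 6 and 8: j ≤ m ≤ 4. From constraint 7: k ≤ 4. Hence j + k ≤ 8. But constraint 5 requires j + k = 9, and 9 > 8. Contradiction.

Unsatisfiable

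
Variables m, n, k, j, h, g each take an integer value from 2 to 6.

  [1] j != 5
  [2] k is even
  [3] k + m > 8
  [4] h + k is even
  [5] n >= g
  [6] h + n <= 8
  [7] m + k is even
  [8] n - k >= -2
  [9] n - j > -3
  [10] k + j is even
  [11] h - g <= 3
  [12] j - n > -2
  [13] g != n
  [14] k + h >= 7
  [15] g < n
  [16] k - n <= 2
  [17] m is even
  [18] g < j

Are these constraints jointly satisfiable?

The assignment m = 4, n = 4, k = 6, j = 4, h = 4, g = 2 works:
  constraint 3 holds since k + m = 10.
  constraint 6 holds since h + n = 8.
  constraint 8 holds since n - k = -2.
The rest check out directly.

Satisfiable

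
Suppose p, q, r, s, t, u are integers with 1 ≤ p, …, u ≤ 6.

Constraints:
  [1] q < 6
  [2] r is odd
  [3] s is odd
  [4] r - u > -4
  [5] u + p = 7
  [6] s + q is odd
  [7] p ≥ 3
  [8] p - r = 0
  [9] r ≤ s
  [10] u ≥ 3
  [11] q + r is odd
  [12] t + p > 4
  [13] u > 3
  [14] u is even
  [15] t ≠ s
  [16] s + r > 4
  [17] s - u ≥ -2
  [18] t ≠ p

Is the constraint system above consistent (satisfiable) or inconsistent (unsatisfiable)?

Satisfiable

The assignment p = 3, q = 2, r = 3, s = 3, t = 2, u = 4 works:
  constraint 4 holds since r - u = -1.
  constraint 5 holds since u + p = 7.
  constraint 8 holds since p - r = 0.
The rest check out directly.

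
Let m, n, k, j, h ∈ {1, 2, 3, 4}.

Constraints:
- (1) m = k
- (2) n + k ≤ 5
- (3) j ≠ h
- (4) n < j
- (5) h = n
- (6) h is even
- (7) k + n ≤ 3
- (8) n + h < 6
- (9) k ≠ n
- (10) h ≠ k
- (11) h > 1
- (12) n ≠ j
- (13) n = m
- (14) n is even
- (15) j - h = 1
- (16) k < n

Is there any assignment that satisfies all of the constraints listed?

From constraints 1, 5, and 13, h = n = m = k, so h = k. But constraint 10 says h ≠ k. Contradiction.

Unsatisfiable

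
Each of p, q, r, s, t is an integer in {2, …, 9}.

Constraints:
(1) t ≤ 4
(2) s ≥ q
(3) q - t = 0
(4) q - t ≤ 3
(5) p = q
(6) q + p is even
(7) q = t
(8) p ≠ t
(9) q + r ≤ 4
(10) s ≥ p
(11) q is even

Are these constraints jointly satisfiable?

Unsatisfiable

From constraints 5 and 7, p = q = t, so p = t. But constraint 8 says p ≠ t. Contradiction.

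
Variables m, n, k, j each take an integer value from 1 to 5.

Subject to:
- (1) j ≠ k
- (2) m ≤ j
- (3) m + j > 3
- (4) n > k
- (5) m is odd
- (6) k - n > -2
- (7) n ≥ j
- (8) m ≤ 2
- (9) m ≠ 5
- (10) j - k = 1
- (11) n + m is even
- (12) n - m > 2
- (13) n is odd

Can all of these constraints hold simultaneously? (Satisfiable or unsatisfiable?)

Satisfiable

The assignment m = 1, n = 5, k = 4, j = 5 works:
  constraint 3 holds since m + j = 6.
  constraint 6 holds since k - n = -1.
The rest check out directly.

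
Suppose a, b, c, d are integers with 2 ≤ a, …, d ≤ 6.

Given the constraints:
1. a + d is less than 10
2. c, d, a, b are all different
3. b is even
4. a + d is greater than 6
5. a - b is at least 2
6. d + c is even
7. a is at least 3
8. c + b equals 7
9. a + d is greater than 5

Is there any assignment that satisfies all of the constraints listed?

Satisfiable

One satisfying assignment is a = 4, b = 2, c = 5, d = 3.
For the less obvious constraints — constraint 1: a + d = 7; constraint 4: a + d = 7; constraint 5: a - b = 2 — and the others hold by inspection.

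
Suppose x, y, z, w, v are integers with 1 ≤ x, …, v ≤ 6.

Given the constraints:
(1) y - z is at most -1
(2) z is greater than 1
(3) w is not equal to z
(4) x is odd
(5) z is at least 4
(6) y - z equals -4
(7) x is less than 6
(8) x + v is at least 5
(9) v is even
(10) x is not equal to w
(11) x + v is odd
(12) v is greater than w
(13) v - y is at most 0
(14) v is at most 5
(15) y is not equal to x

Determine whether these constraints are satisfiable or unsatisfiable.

Try x = 3, y = 2, z = 6, w = 1, v = 2.
Check constraint 1: y - z = -4; constraint 6: y - z = -4. The remaining constraints are straightforward to verify.

Satisfiable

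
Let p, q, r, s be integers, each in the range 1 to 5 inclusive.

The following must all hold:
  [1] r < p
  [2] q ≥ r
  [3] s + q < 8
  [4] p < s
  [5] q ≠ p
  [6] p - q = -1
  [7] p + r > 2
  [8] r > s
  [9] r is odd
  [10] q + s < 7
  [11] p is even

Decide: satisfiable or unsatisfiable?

Unsatisfiable

Constraints 1, 4, and 8 give s < r, r < p, p < s. Chaining: s < r < p < s, which forces s < s — impossible.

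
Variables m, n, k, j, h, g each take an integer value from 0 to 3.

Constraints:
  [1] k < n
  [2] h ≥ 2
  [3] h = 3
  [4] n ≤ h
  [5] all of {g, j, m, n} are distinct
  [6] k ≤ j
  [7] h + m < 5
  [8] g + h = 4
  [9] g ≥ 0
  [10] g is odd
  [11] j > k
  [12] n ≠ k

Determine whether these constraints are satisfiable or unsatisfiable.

Satisfiable

Take m = 0, n = 3, k = 0, j = 2, h = 3, g = 1. Then constraint 7: h + m = 3; constraint 8: g + h = 4, and every other listed constraint is also met.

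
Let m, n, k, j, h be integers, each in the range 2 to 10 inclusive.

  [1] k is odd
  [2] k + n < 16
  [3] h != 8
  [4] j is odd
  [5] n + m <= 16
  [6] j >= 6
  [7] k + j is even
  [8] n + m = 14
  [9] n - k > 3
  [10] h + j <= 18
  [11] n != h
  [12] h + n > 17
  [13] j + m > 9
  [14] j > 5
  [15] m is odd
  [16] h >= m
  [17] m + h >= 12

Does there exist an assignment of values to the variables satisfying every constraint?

One satisfying assignment is m = 5, n = 9, k = 5, j = 7, h = 10.
For the less obvious constraints — constraint 2: k + n = 14; constraint 5: n + m = 14; constraint 8: n + m = 14 — and the others hold by inspection.

Satisfiable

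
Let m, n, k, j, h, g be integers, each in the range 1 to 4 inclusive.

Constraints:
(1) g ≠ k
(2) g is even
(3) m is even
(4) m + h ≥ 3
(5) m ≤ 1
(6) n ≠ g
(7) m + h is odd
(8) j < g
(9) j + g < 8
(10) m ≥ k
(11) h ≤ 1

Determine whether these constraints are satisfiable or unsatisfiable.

Unsatisfiable

From constraint 5: m ≤ 1. From constraint 11: h ≤ 1. Hence m + h ≤ 2. But constraint 4 requires m + h ≥ 3, and 3 > 2. Contradiction.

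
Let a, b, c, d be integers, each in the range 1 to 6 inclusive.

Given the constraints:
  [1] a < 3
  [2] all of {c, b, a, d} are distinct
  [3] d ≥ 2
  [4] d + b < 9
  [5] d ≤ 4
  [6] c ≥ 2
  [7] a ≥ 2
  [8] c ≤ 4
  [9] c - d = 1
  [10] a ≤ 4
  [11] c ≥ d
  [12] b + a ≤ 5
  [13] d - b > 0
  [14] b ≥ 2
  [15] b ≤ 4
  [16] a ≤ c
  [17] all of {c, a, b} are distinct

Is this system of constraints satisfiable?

Constraints 3, 5, 6, 7, 8, 10, 14, and 15 confine each of c, b, a, d to the 3 values {2, …, 4}.
Constraint 2 requires all 4 of them to be distinct, but only 3 values are available — impossible by the pigeonhole principle.

Unsatisfiable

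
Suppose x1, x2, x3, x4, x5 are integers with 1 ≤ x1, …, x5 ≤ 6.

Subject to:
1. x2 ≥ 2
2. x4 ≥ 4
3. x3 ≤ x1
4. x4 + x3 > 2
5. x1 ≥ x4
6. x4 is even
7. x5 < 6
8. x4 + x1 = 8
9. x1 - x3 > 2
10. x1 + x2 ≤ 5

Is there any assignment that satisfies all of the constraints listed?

Unsatisfiable

From constraints 2 and 5: x1 ≥ x4 ≥ 4. From constraint 1: x2 ≥ 2. Hence x1 + x2 ≥ 6. But constraint 10 requires x1 + x2 ≤ 5, and 5 < 6. Contradiction.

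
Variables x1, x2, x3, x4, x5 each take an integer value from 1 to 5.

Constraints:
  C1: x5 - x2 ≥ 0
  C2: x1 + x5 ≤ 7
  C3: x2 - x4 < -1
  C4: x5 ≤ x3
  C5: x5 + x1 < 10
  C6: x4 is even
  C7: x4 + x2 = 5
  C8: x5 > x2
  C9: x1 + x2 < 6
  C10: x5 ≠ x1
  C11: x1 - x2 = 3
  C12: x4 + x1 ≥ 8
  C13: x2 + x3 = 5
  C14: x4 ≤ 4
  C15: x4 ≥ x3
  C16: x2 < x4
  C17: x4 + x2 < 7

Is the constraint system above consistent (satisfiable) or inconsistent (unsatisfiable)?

Satisfiable

The assignment x1 = 4, x2 = 1, x3 = 4, x4 = 4, x5 = 3 works:
  constraint 1 holds since x5 - x2 = 2.
  constraint 2 holds since x1 + x5 = 7.
  constraint 3 holds since x2 - x4 = -3.
The rest check out directly.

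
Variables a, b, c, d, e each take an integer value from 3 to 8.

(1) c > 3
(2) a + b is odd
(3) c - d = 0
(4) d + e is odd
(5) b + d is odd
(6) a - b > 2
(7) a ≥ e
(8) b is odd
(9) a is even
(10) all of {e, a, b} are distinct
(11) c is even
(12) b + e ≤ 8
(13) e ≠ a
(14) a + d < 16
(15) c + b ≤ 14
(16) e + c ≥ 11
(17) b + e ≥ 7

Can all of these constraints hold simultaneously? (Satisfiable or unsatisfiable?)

Satisfiable

The assignment a = 6, b = 3, c = 8, d = 8, e = 5 works:
  constraint 3 holds since c - d = 0.
  constraint 6 holds since a - b = 3.
The rest check out directly.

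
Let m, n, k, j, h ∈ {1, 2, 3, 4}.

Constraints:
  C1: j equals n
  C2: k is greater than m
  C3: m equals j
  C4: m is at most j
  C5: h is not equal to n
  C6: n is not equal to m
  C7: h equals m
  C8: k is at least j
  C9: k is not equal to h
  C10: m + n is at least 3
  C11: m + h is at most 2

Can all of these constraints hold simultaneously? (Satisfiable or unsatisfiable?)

Unsatisfiable

From constraints 1, 3, and 7, h = m = j = n, so h = n. But constraint 5 says h ≠ n. Contradiction.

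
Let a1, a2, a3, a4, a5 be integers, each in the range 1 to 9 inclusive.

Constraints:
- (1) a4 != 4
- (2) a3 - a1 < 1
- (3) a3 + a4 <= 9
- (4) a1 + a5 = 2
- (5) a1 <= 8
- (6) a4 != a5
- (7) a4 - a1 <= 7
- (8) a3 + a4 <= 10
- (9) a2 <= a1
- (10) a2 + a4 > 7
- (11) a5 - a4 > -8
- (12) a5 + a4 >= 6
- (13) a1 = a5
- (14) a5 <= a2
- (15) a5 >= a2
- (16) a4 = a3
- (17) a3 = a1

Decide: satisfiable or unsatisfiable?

From constraints 13, 16, and 17, a4 = a3 = a1 = a5, so a4 = a5. But constraint 6 says a4 ≠ a5. Contradiction.

Unsatisfiable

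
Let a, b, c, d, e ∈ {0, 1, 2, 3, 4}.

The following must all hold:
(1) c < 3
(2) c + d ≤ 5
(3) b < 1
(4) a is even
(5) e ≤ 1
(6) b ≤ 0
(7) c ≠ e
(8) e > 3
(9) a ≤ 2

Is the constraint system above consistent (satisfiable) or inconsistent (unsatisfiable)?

Unsatisfiable

From constraint 8: e ≥ 4. From constraint 5: e ≤ 1. But 1 < 4, so no value of e works.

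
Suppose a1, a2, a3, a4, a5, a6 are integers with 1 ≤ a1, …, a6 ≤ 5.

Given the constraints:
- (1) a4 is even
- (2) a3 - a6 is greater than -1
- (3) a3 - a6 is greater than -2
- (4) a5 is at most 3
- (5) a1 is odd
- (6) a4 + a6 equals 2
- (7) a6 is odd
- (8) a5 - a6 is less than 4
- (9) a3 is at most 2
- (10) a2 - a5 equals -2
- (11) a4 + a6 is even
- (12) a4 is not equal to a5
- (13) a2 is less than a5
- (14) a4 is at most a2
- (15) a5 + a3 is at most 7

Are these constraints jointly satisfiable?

Unsatisfiable

Constraint 1 makes a4 even and constraint 7 makes a6 odd, so a4 + a6 must be odd. Constraint 11 says a4 + a6 is even — contradiction.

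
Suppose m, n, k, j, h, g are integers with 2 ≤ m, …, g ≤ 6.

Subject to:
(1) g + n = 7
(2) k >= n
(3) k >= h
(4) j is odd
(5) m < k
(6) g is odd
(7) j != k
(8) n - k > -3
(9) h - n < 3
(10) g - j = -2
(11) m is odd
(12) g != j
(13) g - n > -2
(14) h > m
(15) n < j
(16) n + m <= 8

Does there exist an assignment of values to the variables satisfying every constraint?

Satisfiable

Setting (m, n, k, j, h, g) = (3, 4, 6, 5, 5, 3) satisfies everything: constraint 1: g + n = 7; constraint 8: n - k = -2; constraint 9: h - n = 1, and the others follow.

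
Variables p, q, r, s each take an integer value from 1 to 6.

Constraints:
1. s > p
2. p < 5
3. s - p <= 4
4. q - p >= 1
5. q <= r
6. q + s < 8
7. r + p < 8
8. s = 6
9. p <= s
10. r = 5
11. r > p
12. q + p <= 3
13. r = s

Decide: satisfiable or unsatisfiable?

Unsatisfiable

Constraint 10 fixes r = 5 and constraint 8 fixes s = 6, but constraint 13 requires r = s. Since 5 ≠ 6, contradiction.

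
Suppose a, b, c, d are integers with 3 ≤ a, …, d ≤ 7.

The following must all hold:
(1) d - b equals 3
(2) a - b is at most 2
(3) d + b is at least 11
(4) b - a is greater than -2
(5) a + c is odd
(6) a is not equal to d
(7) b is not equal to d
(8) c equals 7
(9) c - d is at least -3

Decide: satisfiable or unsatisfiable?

Satisfiable

Setting (a, b, c, d) = (4, 4, 7, 7) satisfies everything: constraint 1: d - b = 3; constraint 2: a - b = 0, and the others follow.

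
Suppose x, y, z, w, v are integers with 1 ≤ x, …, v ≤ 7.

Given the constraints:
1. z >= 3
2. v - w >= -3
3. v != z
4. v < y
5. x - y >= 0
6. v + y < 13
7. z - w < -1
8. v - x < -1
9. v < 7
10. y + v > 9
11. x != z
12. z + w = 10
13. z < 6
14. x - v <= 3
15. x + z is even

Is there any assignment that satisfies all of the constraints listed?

Satisfiable

Try x = 7, y = 6, z = 3, w = 7, v = 5.
Check constraint 2: v - w = -2; constraint 5: x - y = 1; constraint 6: v + y = 11. The remaining constraints are straightforward to verify.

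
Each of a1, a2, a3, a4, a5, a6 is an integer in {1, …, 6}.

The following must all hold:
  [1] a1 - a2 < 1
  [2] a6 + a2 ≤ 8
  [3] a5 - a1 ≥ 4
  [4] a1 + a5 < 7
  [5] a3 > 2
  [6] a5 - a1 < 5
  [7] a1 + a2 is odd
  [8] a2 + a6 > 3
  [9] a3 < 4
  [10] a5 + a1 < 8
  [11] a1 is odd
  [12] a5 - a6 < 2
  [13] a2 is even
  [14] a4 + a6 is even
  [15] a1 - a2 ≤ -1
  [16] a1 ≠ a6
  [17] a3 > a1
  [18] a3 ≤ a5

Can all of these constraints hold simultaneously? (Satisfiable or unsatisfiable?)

Satisfiable

Take a1 = 1, a2 = 2, a3 = 3, a4 = 2, a5 = 5, a6 = 4. Then constraint 1: a1 - a2 = -1; constraint 2: a6 + a2 = 6; constraint 3: a5 - a1 = 4, and every other listed constraint is also met.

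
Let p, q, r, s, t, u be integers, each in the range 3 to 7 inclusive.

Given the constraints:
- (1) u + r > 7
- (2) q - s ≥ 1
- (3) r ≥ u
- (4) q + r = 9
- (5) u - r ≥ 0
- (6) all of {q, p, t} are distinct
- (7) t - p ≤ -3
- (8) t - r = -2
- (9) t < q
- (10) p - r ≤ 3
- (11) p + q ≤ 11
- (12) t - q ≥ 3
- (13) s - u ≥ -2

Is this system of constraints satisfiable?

Constraints 2, 5, 7, 10, 12, and 13 give t − q ≥ 3, q − s ≥ 1, s − u ≥ -2, u − r ≥ 0, r − p ≥ -3, p − t ≥ 3.
Adding all 6 inequalities: the left sides telescope to 0, and the right sides sum to 3 + 1 + (-2) + 0 + (-3) + 3 = 2. So 0 ≥ 2, which is false.

Unsatisfiable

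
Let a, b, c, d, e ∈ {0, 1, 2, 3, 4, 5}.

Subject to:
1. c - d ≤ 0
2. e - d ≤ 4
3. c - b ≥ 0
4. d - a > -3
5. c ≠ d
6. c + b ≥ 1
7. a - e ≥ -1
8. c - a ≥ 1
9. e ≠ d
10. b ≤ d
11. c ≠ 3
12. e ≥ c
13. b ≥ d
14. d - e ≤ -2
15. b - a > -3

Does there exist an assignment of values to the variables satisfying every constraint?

Constraints 1, 7, 8, and 14 give e − d ≥ 2, d − c ≥ 0, c − a ≥ 1, a − e ≥ -1.
Adding all 4 inequalities: the left sides telescope to 0, and the right sides sum to 2 + 0 + 1 + (-1) = 2. So 0 ≥ 2, which is false.

Unsatisfiable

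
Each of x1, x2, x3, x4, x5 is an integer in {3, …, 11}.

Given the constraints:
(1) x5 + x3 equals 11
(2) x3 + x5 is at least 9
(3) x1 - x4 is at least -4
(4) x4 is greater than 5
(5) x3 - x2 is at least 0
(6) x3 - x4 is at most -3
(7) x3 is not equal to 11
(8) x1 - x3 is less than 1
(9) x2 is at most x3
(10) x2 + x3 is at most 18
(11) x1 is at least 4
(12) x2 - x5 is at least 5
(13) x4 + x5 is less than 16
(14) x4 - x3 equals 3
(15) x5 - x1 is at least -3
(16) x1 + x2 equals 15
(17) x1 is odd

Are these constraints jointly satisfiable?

Constraints 3, 5, 6, 12, and 15 give x5 − x1 ≥ -3, x1 − x4 ≥ -4, x4 − x3 ≥ 3, x3 − x2 ≥ 0, x2 − x5 ≥ 5.
Adding all 5 inequalities: the left sides telescope to 0, and the right sides sum to (-3) + (-4) + 3 + 0 + 5 = 1. So 0 ≥ 1, which is false.

Unsatisfiable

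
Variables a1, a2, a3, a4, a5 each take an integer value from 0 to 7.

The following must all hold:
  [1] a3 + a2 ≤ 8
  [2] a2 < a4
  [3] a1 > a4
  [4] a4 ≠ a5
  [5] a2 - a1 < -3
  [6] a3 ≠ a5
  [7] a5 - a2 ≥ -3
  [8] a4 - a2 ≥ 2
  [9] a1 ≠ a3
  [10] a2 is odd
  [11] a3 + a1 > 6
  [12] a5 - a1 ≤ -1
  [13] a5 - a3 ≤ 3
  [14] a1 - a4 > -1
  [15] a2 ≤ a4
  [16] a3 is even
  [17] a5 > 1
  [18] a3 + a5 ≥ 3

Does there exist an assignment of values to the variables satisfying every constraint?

One satisfying assignment is a1 = 7, a2 = 3, a3 = 2, a4 = 6, a5 = 3.
For the less obvious constraints — constraint 1: a3 + a2 = 5; constraint 5: a2 - a1 = -4; constraint 7: a5 - a2 = 0 — and the others hold by inspection.

Satisfiable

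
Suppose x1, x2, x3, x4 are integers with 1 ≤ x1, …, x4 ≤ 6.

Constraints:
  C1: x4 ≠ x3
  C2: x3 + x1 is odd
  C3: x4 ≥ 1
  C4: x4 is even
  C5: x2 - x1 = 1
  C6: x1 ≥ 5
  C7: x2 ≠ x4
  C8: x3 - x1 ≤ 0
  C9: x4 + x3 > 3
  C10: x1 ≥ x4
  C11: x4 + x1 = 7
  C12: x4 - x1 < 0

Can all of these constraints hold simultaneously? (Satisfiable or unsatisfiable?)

Satisfiable

The assignment x1 = 5, x2 = 6, x3 = 4, x4 = 2 works:
  constraint 5 holds since x2 - x1 = 1.
  constraint 8 holds since x3 - x1 = -1.
The rest check out directly.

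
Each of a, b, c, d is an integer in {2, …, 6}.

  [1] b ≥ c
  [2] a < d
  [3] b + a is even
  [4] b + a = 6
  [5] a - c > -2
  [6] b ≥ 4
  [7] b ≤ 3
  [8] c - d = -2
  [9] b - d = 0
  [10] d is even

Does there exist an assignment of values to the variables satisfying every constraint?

Unsatisfiable

From constraint 6: b ≥ 4. From constraint 7: b ≤ 3. But 3 < 4, so no value of b works.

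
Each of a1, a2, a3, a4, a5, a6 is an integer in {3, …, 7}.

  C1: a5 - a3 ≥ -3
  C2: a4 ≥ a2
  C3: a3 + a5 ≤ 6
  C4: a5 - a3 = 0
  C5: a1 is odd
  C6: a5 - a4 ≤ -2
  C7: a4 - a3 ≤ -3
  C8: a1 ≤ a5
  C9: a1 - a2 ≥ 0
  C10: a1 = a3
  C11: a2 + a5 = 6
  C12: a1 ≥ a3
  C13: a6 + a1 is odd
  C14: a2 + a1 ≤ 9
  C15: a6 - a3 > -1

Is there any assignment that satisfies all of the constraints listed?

Unsatisfiable

Constraints 1, 6, and 7 give a5 − a3 ≥ -3, a3 − a4 ≥ 3, a4 − a5 ≥ 2.
Adding all 3 inequalities: the left sides telescope to 0, and the right sides sum to (-3) + 3 + 2 = 2. So 0 ≥ 2, which is false.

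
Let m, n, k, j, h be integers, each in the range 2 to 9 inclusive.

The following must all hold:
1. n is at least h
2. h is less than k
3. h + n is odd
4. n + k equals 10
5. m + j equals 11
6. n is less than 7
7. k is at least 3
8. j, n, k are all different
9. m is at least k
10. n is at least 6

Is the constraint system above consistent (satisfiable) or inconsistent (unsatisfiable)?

Satisfiable

The assignment m = 8, n = 6, k = 4, j = 3, h = 3 works:
  constraint 4 holds since n + k = 10.
  constraint 5 holds since m + j = 11.
The rest check out directly.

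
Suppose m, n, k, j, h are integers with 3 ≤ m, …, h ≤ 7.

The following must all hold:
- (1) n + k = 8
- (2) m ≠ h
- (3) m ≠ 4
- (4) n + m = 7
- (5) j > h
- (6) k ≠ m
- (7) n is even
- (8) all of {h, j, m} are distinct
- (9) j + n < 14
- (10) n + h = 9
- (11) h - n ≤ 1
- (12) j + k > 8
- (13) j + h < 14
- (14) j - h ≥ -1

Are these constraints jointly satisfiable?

Setting (m, n, k, j, h) = (3, 4, 4, 7, 5) satisfies everything: constraint 1: n + k = 8; constraint 4: n + m = 7, and the others follow.

Satisfiable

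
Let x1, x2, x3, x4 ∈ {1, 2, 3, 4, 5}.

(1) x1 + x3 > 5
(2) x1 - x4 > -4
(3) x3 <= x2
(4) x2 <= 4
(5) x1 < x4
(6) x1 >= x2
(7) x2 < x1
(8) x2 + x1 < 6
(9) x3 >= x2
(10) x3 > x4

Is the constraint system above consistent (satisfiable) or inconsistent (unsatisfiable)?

Unsatisfiable

Constraints 3, 5, 7, and 10 give x3 ≤ x2, x2 < x1, x1 < x4, x4 < x3. Chaining: x3 ≤ x2 < x1 < x4 < x3, which forces x3 < x3 — impossible.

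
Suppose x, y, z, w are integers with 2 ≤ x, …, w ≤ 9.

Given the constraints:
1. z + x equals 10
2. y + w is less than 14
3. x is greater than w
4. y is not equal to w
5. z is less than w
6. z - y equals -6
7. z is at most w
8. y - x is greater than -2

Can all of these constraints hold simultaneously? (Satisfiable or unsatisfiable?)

One satisfying assignment is x = 8, y = 8, z = 2, w = 4.
For the less obvious constraints — constraint 1: z + x = 10; constraint 2: y + w = 12; constraint 6: z - y = -6 — and the others hold by inspection.

Satisfiable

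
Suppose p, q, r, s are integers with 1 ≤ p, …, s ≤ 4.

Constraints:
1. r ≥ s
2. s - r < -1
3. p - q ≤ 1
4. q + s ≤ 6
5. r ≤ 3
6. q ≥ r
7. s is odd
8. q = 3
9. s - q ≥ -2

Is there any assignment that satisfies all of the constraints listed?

Setting (p, q, r, s) = (1, 3, 3, 1) satisfies everything: constraint 2: s - r = -2; constraint 3: p - q = -2, and the others follow.

Satisfiable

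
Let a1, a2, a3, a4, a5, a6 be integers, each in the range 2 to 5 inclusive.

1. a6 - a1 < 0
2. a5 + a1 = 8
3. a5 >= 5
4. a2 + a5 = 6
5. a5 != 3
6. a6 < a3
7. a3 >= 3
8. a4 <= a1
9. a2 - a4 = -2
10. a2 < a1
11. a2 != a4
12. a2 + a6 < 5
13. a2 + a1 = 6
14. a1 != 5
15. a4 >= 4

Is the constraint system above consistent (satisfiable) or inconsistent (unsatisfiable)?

Unsatisfiable

From constraint 3: a5 ≥ 5. From constraints 8 and 15: a1 ≥ a4 ≥ 4. Hence a5 + a1 ≥ 9. But constraint 2 requires a5 + a1 = 8, and 8 < 9. Contradiction.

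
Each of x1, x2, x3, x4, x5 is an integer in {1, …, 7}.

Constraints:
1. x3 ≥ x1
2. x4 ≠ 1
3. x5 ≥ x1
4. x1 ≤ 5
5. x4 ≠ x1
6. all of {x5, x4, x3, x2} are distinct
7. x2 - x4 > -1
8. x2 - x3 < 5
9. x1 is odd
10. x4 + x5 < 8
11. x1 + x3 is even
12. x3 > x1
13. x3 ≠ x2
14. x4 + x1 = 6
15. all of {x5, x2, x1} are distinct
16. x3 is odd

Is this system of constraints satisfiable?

Satisfiable

Setting (x1, x2, x3, x4, x5) = (1, 6, 3, 5, 2) satisfies everything: constraint 7: x2 - x4 = 1; constraint 8: x2 - x3 = 3, and the others follow.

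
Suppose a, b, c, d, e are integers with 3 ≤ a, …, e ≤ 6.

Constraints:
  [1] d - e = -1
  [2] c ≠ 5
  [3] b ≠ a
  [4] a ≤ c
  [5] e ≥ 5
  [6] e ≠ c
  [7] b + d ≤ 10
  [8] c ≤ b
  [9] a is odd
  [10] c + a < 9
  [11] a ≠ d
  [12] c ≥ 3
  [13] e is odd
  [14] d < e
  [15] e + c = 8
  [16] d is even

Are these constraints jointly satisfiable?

One satisfying assignment is a = 3, b = 6, c = 3, d = 4, e = 5.
For the less obvious constraints — constraint 1: d - e = -1; constraint 7: b + d = 10 — and the others hold by inspection.

Satisfiable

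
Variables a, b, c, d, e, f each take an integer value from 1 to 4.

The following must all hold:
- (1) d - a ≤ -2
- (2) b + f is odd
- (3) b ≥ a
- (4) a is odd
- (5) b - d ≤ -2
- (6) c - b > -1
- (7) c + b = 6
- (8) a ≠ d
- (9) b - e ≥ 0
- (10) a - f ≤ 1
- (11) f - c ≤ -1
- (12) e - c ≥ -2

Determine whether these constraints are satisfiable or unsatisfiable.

Unsatisfiable

Constraints 1, 5, 9, 10, 11, and 12 give f − a ≥ -1, a − d ≥ 2, d − b ≥ 2, b − e ≥ 0, e − c ≥ -2, c − f ≥ 1.
Adding all 6 inequalities: the left sides telescope to 0, and the right sides sum to (-1) + 2 + 2 + 0 + (-2) + 1 = 2. So 0 ≥ 2, which is false.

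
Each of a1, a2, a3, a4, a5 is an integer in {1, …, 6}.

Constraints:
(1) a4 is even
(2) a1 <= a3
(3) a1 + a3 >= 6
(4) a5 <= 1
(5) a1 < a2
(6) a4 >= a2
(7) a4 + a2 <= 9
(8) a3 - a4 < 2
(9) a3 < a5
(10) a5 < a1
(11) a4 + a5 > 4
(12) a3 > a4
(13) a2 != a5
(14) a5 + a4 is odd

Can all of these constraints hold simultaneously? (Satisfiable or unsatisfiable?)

Unsatisfiable

Constraints 5, 6, 9, 10, and 12 give a5 < a1, a1 < a2, a2 ≤ a4, a4 < a3, a3 < a5. Chaining: a5 < a1 < a2 ≤ a4 < a3 < a5, which forces a5 < a5 — impossible.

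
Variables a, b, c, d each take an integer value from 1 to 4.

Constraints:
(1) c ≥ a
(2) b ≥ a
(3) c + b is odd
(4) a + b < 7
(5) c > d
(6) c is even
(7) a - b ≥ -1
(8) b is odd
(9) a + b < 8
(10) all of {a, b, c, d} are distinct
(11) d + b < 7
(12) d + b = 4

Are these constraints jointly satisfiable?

Take a = 2, b = 3, c = 4, d = 1. Then constraint 4: a + b = 5; constraint 7: a - b = -1, and every other listed constraint is also met.

Satisfiable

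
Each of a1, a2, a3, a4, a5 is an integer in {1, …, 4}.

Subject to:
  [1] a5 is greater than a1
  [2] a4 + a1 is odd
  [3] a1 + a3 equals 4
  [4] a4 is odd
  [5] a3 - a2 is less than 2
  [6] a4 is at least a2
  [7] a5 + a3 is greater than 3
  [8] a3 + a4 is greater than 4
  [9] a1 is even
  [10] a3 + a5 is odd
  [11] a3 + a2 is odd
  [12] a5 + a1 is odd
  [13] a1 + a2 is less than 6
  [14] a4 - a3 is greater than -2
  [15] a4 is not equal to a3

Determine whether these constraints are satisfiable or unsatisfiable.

Satisfiable

Try a1 = 2, a2 = 1, a3 = 2, a4 = 3, a5 = 3.
Check constraint 3: a1 + a3 = 4; constraint 5: a3 - a2 = 1. The remaining constraints are straightforward to verify.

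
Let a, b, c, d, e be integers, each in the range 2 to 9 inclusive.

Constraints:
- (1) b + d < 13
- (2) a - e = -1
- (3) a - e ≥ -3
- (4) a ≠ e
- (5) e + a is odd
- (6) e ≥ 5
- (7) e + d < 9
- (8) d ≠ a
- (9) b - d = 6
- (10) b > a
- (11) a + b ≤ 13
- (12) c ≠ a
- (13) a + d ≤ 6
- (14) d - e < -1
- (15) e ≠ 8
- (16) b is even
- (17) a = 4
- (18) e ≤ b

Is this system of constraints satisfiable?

The assignment a = 4, b = 8, c = 8, d = 2, e = 5 works:
  constraint 1 holds since b + d = 10.
  constraint 2 holds since a - e = -1.
  constraint 3 holds since a - e = -1.
The rest check out directly.

Satisfiable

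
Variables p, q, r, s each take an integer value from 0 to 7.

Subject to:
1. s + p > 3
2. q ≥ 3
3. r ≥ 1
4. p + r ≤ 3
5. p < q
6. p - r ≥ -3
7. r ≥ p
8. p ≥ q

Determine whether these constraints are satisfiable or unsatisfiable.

From constraints 2 and 8: p ≥ q ≥ 3. From constraint 3: r ≥ 1. Hence p + r ≥ 4. But constraint 4 requires p + r ≤ 3, and 3 < 4. Contradiction.

Unsatisfiable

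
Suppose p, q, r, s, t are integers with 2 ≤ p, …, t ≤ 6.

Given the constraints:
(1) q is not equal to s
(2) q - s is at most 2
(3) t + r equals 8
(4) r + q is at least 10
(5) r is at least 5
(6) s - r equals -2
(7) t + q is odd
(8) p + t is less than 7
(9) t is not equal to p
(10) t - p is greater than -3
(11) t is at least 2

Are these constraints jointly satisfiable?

Satisfiable

One satisfying assignment is p = 3, q = 5, r = 6, s = 4, t = 2.
For the less obvious constraints — constraint 2: q - s = 1; constraint 3: t + r = 8; constraint 4: r + q = 11 — and the others hold by inspection.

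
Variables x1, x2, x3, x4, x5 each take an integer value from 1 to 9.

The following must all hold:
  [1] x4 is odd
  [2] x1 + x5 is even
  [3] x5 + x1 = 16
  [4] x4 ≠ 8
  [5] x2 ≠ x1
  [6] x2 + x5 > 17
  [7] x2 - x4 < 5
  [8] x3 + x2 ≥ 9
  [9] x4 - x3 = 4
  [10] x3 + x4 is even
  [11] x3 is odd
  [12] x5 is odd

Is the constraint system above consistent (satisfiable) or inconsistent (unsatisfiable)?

Try x1 = 7, x2 = 9, x3 = 3, x4 = 7, x5 = 9.
Check constraint 3: x5 + x1 = 16; constraint 6: x2 + x5 = 18. The remaining constraints are straightforward to verify.

Satisfiable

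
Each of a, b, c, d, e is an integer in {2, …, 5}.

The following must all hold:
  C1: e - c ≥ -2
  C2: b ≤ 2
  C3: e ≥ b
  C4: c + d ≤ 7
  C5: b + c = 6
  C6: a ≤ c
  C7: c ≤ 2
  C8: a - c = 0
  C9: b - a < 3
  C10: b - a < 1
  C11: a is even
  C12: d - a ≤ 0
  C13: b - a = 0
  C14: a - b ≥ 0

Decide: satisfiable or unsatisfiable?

From constraint 2: b ≤ 2. From constraint 7: c ≤ 2. Hence b + c ≤ 4. But constraint 5 requires b + c = 6, and 6 > 4. Contradiction.

Unsatisfiable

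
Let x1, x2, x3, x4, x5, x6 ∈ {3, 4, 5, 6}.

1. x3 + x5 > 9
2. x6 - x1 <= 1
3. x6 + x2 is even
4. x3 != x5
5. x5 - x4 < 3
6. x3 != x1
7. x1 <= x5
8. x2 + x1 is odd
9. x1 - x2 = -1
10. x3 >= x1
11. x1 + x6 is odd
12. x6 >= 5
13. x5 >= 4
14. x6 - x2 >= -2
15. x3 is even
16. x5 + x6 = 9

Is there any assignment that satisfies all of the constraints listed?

Take x1 = 4, x2 = 5, x3 = 6, x4 = 4, x5 = 4, x6 = 5. Then constraint 1: x3 + x5 = 10; constraint 2: x6 - x1 = 1, and every other listed constraint is also met.

Satisfiable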